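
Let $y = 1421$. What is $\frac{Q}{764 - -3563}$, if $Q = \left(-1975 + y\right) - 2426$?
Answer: $- \frac{2980}{4327} \approx -0.6887$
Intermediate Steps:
$Q = -2980$ ($Q = \left(-1975 + 1421\right) - 2426 = -554 - 2426 = -2980$)
$\frac{Q}{764 - -3563} = - \frac{2980}{764 - -3563} = - \frac{2980}{764 + 3563} = - \frac{2980}{4327}$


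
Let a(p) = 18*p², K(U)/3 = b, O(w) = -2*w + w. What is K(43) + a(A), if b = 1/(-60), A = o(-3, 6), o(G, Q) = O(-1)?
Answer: 359/20 ≈ 17.950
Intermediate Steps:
O(w) = -w
o(G, Q) = 1 (o(G, Q) = -1*(-1) = 1)
A = 1
b = -1/60 ≈ -0.016667
K(U) = -1/20 (K(U) = 3*(-1/60) = -1/20)
K(43) + a(A) = -1/20 + 18*1² = -1/20 + 18*1 = -1/20 + 18 = 359/20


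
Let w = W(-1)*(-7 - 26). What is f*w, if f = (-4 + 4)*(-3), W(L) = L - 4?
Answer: 0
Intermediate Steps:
W(L) = -4 + L
f = 0 (f = 0*(-3) = 0)
w = 165 (w = (-4 - 1)*(-7 - 26) = -5*(-33) = 165)
f*w = 0*165 = 0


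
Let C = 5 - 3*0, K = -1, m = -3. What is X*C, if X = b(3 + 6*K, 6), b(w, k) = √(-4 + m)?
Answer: 5*I*√7 ≈ 13.229*I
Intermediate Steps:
C = 5 (C = 5 + 0 = 5)
b(w, k) = I*√7 (b(w, k) = √(-4 - 3) = √(-7) = I*√7)
X = I*√7 ≈ 2.6458*I
X*C = (I*√7)*5 = 5*I*√7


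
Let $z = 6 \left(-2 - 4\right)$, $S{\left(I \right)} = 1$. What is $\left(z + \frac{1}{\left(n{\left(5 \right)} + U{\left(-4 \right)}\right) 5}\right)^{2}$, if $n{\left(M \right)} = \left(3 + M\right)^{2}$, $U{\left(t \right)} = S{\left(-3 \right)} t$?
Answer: $\frac{116618401}{90000} \approx 1295.8$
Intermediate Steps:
$U{\left(t \right)} = t$ ($U{\left(t \right)} = 1 t = t$)
$z = -36$ ($z = 6 \left(-6\right) = -36$)
$\left(z + \frac{1}{\left(n{\left(5 \right)} + U{\left(-4 \right)}\right) 5}\right)^{2} = \left(-36 + \frac{1}{\left(\left(3 + 5\right)^{2} - 4\right) 5}\right)^{2} = \left(-36 + \frac{1}{\left(8^{2} - 4\right) 5}\right)^{2} = \left(-36 + \frac{1}{\left(64 - 4\right) 5}\right)^{2} = \left(-36 + \frac{1}{60 \cdot 5}\right)^{2} = \left(-36 + \frac{1}{300}\right)^{2} = \left(- \frac{10799}{300}\right)^{2} = \frac{116618401}{90000}$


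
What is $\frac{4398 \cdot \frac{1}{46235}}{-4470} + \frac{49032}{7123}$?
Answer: $\frac{1688905696241}{245352269225} \approx 6.8836$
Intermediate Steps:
$\frac{4398 \cdot \frac{1}{46235}}{-4470} + \frac{49032}{7123} = 4398 \cdot \frac{1}{46235} \left(- \frac{1}{4470}\right) + 49032 \cdot \frac{1}{7123} = \frac{4398}{46235} \left(- \frac{1}{4470}\right) + \frac{49032}{7123} = - \frac{733}{34445075} + \frac{49032}{7123} = \frac{1688905696241}{245352269225}$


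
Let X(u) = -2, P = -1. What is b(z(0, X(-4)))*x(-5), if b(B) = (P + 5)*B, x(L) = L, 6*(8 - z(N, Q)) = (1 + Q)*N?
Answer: -160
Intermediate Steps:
z(N, Q) = 8 - N*(1 + Q)/6 (z(N, Q) = 8 - (1 + Q)*N/6 = 8 - N*(1 + Q)/6)
b(B) = 4*B (b(B) = (-1 + 5)*B = 4*B)
b(z(0, X(-4)))*x(-5) = (4*(8 - ⅙*0 - ⅙*0*(-2)))*(-5) = (4*(8 + 0 + 0))*(-5) = (4*8)*(-5) = 32*(-5) = -160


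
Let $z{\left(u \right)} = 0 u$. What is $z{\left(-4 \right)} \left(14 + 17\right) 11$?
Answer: $0$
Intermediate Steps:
$z{\left(u \right)} = 0$
$z{\left(-4 \right)} \left(14 + 17\right) 11 = 0 \left(14 + 17\right) 11 = 0 \cdot 31 \cdot 11 = 0 \cdot 11 = 0$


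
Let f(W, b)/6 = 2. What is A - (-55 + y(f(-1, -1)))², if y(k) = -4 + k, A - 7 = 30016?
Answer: 27814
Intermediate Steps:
A = 30023 (A = 7 + 30016 = 30023)
f(W, b) = 12 (f(W, b) = 6*2 = 12)
A - (-55 + y(f(-1, -1)))² = 30023 - (-55 + (-4 + 12))² = 30023 - (-55 + 8)² = 30023 - 1*(-47)² = 30023 - 1*2209 = 30023 - 2209 = 27814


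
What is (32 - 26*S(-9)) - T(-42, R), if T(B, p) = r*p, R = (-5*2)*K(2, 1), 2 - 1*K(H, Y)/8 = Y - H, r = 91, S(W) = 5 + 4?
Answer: 21638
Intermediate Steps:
S(W) = 9
K(H, Y) = 16 - 8*Y + 8*H (K(H, Y) = 16 - 8*(Y - H) = 16 + (-8*Y + 8*H) = 16 - 8*Y + 8*H)
R = -240 (R = (-5*2)*(16 - 8*1 + 8*2) = -10*(16 - 8 + 16) = -10*24 = -240)
T(B, p) = 91*p
(32 - 26*S(-9)) - T(-42, R) = (32 - 26*9) - 91*(-240) = (32 - 234) - 1*(-21840) = -202 + 21840 = 21638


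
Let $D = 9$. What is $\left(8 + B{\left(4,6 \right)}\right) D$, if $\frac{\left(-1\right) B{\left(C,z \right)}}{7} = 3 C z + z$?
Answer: $-4842$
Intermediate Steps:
$B{\left(C,z \right)} = - 7 z - 21 C z$ ($B{\left(C,z \right)} = - 7 \left(3 C z + z\right) = - 7 \left(z + 3 C z\right) = - 7 z - 21 C z$)
$\left(8 + B{\left(4,6 \right)}\right) D = \left(8 - 42 \left(1 + 3 \cdot 4\right)\right) 9 = \left(8 - 42 \left(1 + 12\right)\right) 9 = \left(8 - 42 \cdot 13\right) 9 = \left(8 - 546\right) 9 = \left(-538\right) 9 = -4842$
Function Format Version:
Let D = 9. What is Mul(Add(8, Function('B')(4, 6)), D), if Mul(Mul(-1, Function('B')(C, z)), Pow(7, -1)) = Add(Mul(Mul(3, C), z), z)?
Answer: -4842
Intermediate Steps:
Function('B')(C, z) = Add(Mul(-7, z), Mul(-21, C, z)) (Function('B')(C, z) = Mul(-7, Add(Mul(Mul(3, C), z), z)) = Mul(-7, Add(Mul(3, C, z), z)) = Mul(-7, Add(z, Mul(3, C, z))) = Add(Mul(-7, z), Mul(-21, C, z)))
Mul(Add(8, Function('B')(4, 6)), D) = Mul(Add(8, Mul(-7, 6, Add(1, Mul(3, 4)))), 9) = Mul(Add(8, Mul(-7, 6, Add(1, 12))), 9) = Mul(Add(8, Mul(-7, 6, 13)), 9) = Mul(Add(8, -546), 9) = Mul(-538, 9) = -4842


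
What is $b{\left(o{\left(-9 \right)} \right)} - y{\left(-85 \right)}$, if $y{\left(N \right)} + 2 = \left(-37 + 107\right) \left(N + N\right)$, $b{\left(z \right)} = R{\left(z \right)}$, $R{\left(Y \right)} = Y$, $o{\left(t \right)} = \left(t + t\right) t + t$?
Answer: $12055$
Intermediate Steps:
$o{\left(t \right)} = t + 2 t^{2}$ ($o{\left(t \right)} = 2 t t + t = 2 t^{2} + t = t + 2 t^{2}$)
$b{\left(z \right)} = z$
$y{\left(N \right)} = -2 + 140 N$ ($y{\left(N \right)} = -2 + \left(-37 + 107\right) \left(N + N\right) = -2 + 70 \cdot 2 N = -2 + 140 N$)
$b{\left(o{\left(-9 \right)} \right)} - y{\left(-85 \right)} = - 9 \left(1 + 2 \left(-9\right)\right) - \left(-2 + 140 \left(-85\right)\right) = - 9 \left(1 - 18\right) - \left(-2 - 11900\right) = \left(-9\right) \left(-17\right) - -11902 = 153 + 11902 = 12055$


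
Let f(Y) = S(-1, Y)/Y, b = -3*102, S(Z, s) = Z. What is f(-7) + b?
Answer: -2141/7 ≈ -305.86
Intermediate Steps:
b = -306
f(Y) = -1/Y
f(-7) + b = -1/(-7) - 306 = -1*(-1/7) - 306 = 1/7 - 306 = -2141/7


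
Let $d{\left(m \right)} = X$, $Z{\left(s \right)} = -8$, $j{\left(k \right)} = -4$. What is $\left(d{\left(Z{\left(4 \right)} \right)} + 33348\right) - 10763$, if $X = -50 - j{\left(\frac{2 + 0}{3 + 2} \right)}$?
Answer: $22539$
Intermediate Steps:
$X = -46$ ($X = -50 - -4 = -50 + 4 = -46$)
$d{\left(m \right)} = -46$
$\left(d{\left(Z{\left(4 \right)} \right)} + 33348\right) - 10763 = \left(-46 + 33348\right) - 10763 = 33302 - 10763 = 22539$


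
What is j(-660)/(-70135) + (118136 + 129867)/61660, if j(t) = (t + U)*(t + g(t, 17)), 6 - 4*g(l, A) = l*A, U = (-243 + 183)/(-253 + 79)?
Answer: 607266709289/25082239780 ≈ 24.211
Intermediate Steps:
U = 10/29 (U = -60/(-174) = -60*(-1/174) = 10/29 ≈ 0.34483)
g(l, A) = 3/2 - A*l/4 (g(l, A) = 3/2 - l*A/4 = 3/2 - A*l/4)
j(t) = (3/2 - 13*t/4)*(10/29 + t) (j(t) = (t + 10/29)*(t + (3/2 - ¼*17*t)) = (10/29 + t)*(t + (3/2 - 17*t/4)) = (10/29 + t)*(3/2 - 13*t/4) = (3/2 - 13*t/4)*(10/29 + t))
j(-660)/(-70135) + (118136 + 129867)/61660 = (15/29 - 13/4*(-660)² + (11/29)*(-660))/(-70135) + (118136 + 129867)/61660 = (15/29 - 13/4*435600 - 7260/29)*(-1/70135) + 248003*(1/61660) = (15/29 - 1415700 - 7260/29)*(-1/70135) + 248003/61660 = -41062545/29*(-1/70135) + 248003/61660 = 8212509/406783 + 248003/61660 = 607266709289/25082239780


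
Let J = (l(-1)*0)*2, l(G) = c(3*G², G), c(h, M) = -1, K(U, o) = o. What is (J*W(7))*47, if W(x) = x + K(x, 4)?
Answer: 0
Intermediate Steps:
l(G) = -1
W(x) = 4 + x (W(x) = x + 4 = 4 + x)
J = 0 (J = -1*0*2 = 0*2 = 0)
(J*W(7))*47 = (0*(4 + 7))*47 = (0*11)*47 = 0*47 = 0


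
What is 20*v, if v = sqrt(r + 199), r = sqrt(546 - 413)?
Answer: 20*sqrt(199 + sqrt(133)) ≈ 290.19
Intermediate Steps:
r = sqrt(133) ≈ 11.533
v = sqrt(199 + sqrt(133)) (v = sqrt(sqrt(133) + 199) = sqrt(199 + sqrt(133)) ≈ 14.510)
20*v = 20*sqrt(199 + sqrt(133))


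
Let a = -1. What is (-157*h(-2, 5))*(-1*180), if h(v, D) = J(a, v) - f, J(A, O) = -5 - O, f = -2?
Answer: -28260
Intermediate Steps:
h(v, D) = -3 - v (h(v, D) = (-5 - v) - 1*(-2) = (-5 - v) + 2 = -3 - v)
(-157*h(-2, 5))*(-1*180) = (-157*(-3 - 1*(-2)))*(-1*180) = -157*(-3 + 2)*(-180) = -157*(-1)*(-180) = 157*(-180) = -28260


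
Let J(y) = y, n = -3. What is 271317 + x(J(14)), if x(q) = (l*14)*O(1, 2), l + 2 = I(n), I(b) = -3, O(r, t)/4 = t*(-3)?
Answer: 272997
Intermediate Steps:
O(r, t) = -12*t (O(r, t) = 4*(t*(-3)) = 4*(-3*t) = -12*t)
l = -5 (l = -2 - 3 = -5)
x(q) = 1680 (x(q) = (-5*14)*(-12*2) = -70*(-24) = 1680)
271317 + x(J(14)) = 271317 + 1680 = 272997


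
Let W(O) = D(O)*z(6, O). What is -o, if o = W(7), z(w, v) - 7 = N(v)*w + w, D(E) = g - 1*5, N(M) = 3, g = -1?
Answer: 186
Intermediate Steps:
D(E) = -6 (D(E) = -1 - 1*5 = -1 - 5 = -6)
z(w, v) = 7 + 4*w (z(w, v) = 7 + (3*w + w) = 7 + 4*w)
W(O) = -186 (W(O) = -6*(7 + 4*6) = -6*(7 + 24) = -6*31 = -186)
o = -186
-o = -1*(-186) = 186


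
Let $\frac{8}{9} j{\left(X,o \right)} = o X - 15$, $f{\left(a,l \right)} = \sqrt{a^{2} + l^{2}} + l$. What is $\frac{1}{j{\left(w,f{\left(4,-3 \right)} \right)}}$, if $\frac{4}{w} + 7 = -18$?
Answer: $- \frac{200}{3447} \approx -0.058021$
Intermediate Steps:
$f{\left(a,l \right)} = l + \sqrt{a^{2} + l^{2}}$
$w = - \frac{4}{25}$ ($w = \frac{4}{-7 - 18} = \frac{4}{-25} = 4 \left(- \frac{1}{25}\right) = - \frac{4}{25} \approx -0.16$)
$j{\left(X,o \right)} = - \frac{135}{8} + \frac{9 X o}{8}$ ($j{\left(X,o \right)} = \frac{9 \left(o X - 15\right)}{8} = \frac{9 \left(X o - 15\right)}{8} = \frac{9 \left(-15 + X o\right)}{8} = - \frac{135}{8} + \frac{9 X o}{8}$)
$\frac{1}{j{\left(w,f{\left(4,-3 \right)} \right)}} = \frac{1}{- \frac{135}{8} + \frac{9}{8} \left(- \frac{4}{25}\right) \left(-3 + \sqrt{4^{2} + \left(-3\right)^{2}}\right)} = \frac{1}{- \frac{135}{8} + \frac{9}{8} \left(- \frac{4}{25}\right) \left(-3 + \sqrt{16 + 9}\right)} = \frac{1}{- \frac{135}{8} + \frac{9}{8} \left(- \frac{4}{25}\right) \left(-3 + \sqrt{25}\right)} = \frac{1}{- \frac{135}{8} + \frac{9}{8} \left(- \frac{4}{25}\right) \left(-3 + 5\right)} = \frac{1}{- \frac{135}{8} + \frac{9}{8} \left(- \frac{4}{25}\right) 2} = \frac{1}{- \frac{135}{8} - \frac{9}{25}} = \frac{1}{- \frac{3447}{200}} = - \frac{200}{3447}$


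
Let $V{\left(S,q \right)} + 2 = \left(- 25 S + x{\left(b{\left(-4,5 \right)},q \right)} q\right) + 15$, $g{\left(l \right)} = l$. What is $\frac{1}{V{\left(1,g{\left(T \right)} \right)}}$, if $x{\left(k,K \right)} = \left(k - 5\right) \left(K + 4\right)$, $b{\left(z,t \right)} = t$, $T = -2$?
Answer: $- \frac{1}{12} \approx -0.083333$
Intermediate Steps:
$x{\left(k,K \right)} = \left(-5 + k\right) \left(4 + K\right)$
$V{\left(S,q \right)} = 13 - 25 S$ ($V{\left(S,q \right)} = -2 - \left(-15 + 25 S - \left(-20 - 5 q + 4 \cdot 5 + q 5\right) q\right) = -2 - \left(-15 + 25 S - \left(-20 - 5 q + 20 + 5 q\right) q\right) = -2 + \left(\left(- 25 S + 0 q\right) + 15\right) = -2 + \left(\left(- 25 S + 0\right) + 15\right) = -2 - \left(-15 + 25 S\right) = 13 - 25 S$)
$\frac{1}{V{\left(1,g{\left(T \right)} \right)}} = \frac{1}{13 - 25} = \frac{1}{-12} = - \frac{1}{12}$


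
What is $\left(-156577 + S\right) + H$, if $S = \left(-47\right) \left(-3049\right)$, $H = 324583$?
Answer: $311309$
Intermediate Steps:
$S = 143303$
$\left(-156577 + S\right) + H = \left(-156577 + 143303\right) + 324583 = -13274 + 324583 = 311309$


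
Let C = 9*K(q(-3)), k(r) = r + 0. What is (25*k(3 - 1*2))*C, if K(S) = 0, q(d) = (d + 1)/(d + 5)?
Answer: 0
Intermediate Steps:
k(r) = r
q(d) = (1 + d)/(5 + d)
C = 0 (C = 9*0 = 0)
(25*k(3 - 1*2))*C = (25*(3 - 1*2))*0 = (25*(3 - 2))*0 = (25*1)*0 = 25*0 = 0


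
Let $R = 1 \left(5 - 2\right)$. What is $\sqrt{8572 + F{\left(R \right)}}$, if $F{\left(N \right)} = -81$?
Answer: $\sqrt{8491} \approx 92.147$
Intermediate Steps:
$R = 3$ ($R = 1 \cdot 3 = 3$)
$\sqrt{8572 + F{\left(R \right)}} = \sqrt{8572 - 81} = \sqrt{8491}$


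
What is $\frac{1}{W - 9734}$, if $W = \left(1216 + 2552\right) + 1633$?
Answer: $- \frac{1}{4333} \approx -0.00023079$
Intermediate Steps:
$W = 5401$ ($W = 3768 + 1633 = 5401$)
$\frac{1}{W - 9734} = \frac{1}{5401 - 9734} = \frac{1}{-4333} = - \frac{1}{4333}$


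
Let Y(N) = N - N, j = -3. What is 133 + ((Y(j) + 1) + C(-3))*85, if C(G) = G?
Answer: -37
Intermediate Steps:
Y(N) = 0
133 + ((Y(j) + 1) + C(-3))*85 = 133 + ((0 + 1) - 3)*85 = 133 + (1 - 3)*85 = 133 - 2*85 = 133 - 170 = -37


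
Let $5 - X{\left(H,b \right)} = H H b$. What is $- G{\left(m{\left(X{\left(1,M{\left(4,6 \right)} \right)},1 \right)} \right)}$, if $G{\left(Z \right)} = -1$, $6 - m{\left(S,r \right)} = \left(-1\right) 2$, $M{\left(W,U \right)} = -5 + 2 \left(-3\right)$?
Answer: $1$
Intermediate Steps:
$M{\left(W,U \right)} = -11$ ($M{\left(W,U \right)} = -5 - 6 = -11$)
$X{\left(H,b \right)} = 5 - b H^{2}$ ($X{\left(H,b \right)} = 5 - H H b = 5 - H^{2} b = 5 - b H^{2}$)
$m{\left(S,r \right)} = 8$ ($m{\left(S,r \right)} = 6 - \left(-1\right) 2 = 6 - -2 = 6 + 2 = 8$)
$- G{\left(m{\left(X{\left(1,M{\left(4,6 \right)} \right)},1 \right)} \right)} = \left(-1\right) \left(-1\right) = 1$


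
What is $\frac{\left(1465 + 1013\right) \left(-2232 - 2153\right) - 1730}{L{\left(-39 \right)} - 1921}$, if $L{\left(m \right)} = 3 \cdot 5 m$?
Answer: $\frac{5433880}{1253} \approx 4336.7$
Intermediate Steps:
$L{\left(m \right)} = 15 m$
$\frac{\left(1465 + 1013\right) \left(-2232 - 2153\right) - 1730}{L{\left(-39 \right)} - 1921} = \frac{\left(1465 + 1013\right) \left(-2232 - 2153\right) - 1730}{15 \left(-39\right) - 1921} = \frac{2478 \left(-4385\right) - 1730}{-585 - 1921} = \frac{-10866030 - 1730}{-2506} = \left(-10867760\right) \left(- \frac{1}{2506}\right) = \frac{5433880}{1253}$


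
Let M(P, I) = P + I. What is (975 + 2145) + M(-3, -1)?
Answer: 3116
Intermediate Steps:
M(P, I) = I + P
(975 + 2145) + M(-3, -1) = (975 + 2145) + (-1 - 3) = 3120 - 4 = 3116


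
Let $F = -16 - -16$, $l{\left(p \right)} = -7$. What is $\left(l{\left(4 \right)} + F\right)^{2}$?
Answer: $49$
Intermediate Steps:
$F = 0$ ($F = -16 + 16 = 0$)
$\left(l{\left(4 \right)} + F\right)^{2} = \left(-7 + 0\right)^{2} = \left(-7\right)^{2} = 49$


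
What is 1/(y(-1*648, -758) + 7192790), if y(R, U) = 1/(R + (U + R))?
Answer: 2054/14773990659 ≈ 1.3903e-7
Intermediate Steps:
y(R, U) = 1/(U + 2*R) (y(R, U) = 1/(R + (R + U)) = 1/(U + 2*R))
1/(y(-1*648, -758) + 7192790) = 1/(1/(-758 + 2*(-1*648)) + 7192790) = 1/(1/(-758 + 2*(-648)) + 7192790) = 1/(1/(-758 - 1296) + 7192790) = 1/(1/(-2054) + 7192790) = 1/(-1/2054 + 7192790) = 1/(14773990659/2054) = 2054/14773990659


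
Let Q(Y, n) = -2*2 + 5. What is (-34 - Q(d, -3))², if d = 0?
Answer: 1225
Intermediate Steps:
Q(Y, n) = 1 (Q(Y, n) = -4 + 5 = 1)
(-34 - Q(d, -3))² = (-34 - 1*1)² = (-34 - 1)² = (-35)² = 1225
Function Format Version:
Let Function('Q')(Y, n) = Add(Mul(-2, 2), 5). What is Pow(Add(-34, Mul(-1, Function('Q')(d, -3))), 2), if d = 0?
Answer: 1225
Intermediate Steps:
Function('Q')(Y, n) = 1 (Function('Q')(Y, n) = Add(-4, 5) = 1)
Pow(Add(-34, Mul(-1, Function('Q')(d, -3))), 2) = Pow(Add(-34, Mul(-1, 1)), 2) = Pow(Add(-34, -1), 2) = Pow(-35, 2) = 1225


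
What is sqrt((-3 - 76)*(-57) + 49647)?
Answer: 95*sqrt(6) ≈ 232.70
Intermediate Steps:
sqrt((-3 - 76)*(-57) + 49647) = sqrt(-79*(-57) + 49647) = sqrt(4503 + 49647) = sqrt(54150) = 95*sqrt(6)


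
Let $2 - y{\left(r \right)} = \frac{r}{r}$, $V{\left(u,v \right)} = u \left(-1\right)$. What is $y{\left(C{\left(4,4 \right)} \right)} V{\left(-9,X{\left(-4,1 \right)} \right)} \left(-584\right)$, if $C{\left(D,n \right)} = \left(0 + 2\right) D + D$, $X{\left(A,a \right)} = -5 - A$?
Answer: $-5256$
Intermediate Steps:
$C{\left(D,n \right)} = 3 D$ ($C{\left(D,n \right)} = 2 D + D = 3 D$)
$V{\left(u,v \right)} = - u$
$y{\left(r \right)} = 1$ ($y{\left(r \right)} = 2 - \frac{r}{r} = 2 - 1 = 1$)
$y{\left(C{\left(4,4 \right)} \right)} V{\left(-9,X{\left(-4,1 \right)} \right)} \left(-584\right) = 1 \left(-1\right) \left(-9\right) \left(-584\right) = 1 \cdot 9 \left(-584\right) = 1 \left(-5256\right) = -5256$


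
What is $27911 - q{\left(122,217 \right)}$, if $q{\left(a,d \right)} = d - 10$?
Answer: $27704$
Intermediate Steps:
$q{\left(a,d \right)} = -10 + d$
$27911 - q{\left(122,217 \right)} = 27911 - \left(-10 + 217\right) = 27911 - 207 = 27704$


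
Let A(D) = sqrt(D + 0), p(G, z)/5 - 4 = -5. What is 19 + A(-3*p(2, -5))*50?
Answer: 19 + 50*sqrt(15) ≈ 212.65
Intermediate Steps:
p(G, z) = -5 (p(G, z) = 20 + 5*(-5) = 20 - 25 = -5)
A(D) = sqrt(D)
19 + A(-3*p(2, -5))*50 = 19 + sqrt(-3*(-5))*50 = 19 + sqrt(15)*50 = 19 + 50*sqrt(15)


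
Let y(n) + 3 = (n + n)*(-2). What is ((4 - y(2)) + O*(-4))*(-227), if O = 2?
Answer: -1589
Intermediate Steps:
y(n) = -3 - 4*n (y(n) = -3 + (n + n)*(-2) = -3 + (2*n)*(-2) = -3 - 4*n)
((4 - y(2)) + O*(-4))*(-227) = ((4 - (-3 - 4*2)) + 2*(-4))*(-227) = ((4 - (-3 - 8)) - 8)*(-227) = ((4 - 1*(-11)) - 8)*(-227) = ((4 + 11) - 8)*(-227) = (15 - 8)*(-227) = 7*(-227) = -1589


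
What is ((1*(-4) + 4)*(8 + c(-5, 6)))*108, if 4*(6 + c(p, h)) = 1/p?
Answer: 0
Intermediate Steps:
c(p, h) = -6 + 1/(4*p)
((1*(-4) + 4)*(8 + c(-5, 6)))*108 = ((1*(-4) + 4)*(8 + (-6 + (1/4)/(-5))))*108 = ((-4 + 4)*(8 + (-6 + (1/4)*(-1/5))))*108 = (0*(8 + (-6 - 1/20)))*108 = (0*(8 - 121/20))*108 = (0*(39/20))*108 = 0*108 = 0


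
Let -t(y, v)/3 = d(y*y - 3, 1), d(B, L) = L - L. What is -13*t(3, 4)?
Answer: 0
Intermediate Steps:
d(B, L) = 0
t(y, v) = 0 (t(y, v) = -3*0 = 0)
-13*t(3, 4) = -13*0 = 0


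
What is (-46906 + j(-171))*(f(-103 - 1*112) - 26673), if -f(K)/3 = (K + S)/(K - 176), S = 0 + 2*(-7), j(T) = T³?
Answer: 52640572300110/391 ≈ 1.3463e+11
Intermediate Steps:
S = -14 (S = 0 - 14 = -14)
f(K) = -3*(-14 + K)/(-176 + K) (f(K) = -3*(K - 14)/(K - 176) = -3*(-14 + K)/(-176 + K))
(-46906 + j(-171))*(f(-103 - 1*112) - 26673) = (-46906 + (-171)³)*(3*(14 - (-103 - 1*112))/(-176 + (-103 - 1*112)) - 26673) = (-46906 - 5000211)*(3*(14 - (-103 - 112))/(-176 + (-103 - 112)) - 26673) = -5047117*(3*(14 - 1*(-215))/(-176 - 215) - 26673) = -5047117*(3*(14 + 215)/(-391) - 26673) = -5047117*(3*(-1/391)*229 - 26673) = -5047117*(-687/391 - 26673) = -5047117*(-10429830/391) = 52640572300110/391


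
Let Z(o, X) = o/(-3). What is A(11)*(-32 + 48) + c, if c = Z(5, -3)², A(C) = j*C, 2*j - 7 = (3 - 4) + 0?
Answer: 4777/9 ≈ 530.78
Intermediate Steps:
Z(o, X) = -o/3 (Z(o, X) = o*(-⅓) = -o/3)
j = 3 (j = 7/2 + ((3 - 4) + 0)/2 = 7/2 + (-1 + 0)/2 = 7/2 + (½)*(-1) = 7/2 - ½ = 3)
A(C) = 3*C
c = 25/9 (c = (-⅓*5)² = (-5/3)² = 25/9 ≈ 2.7778)
A(11)*(-32 + 48) + c = (3*11)*(-32 + 48) + 25/9 = 33*16 + 25/9 = 528 + 25/9 = 4777/9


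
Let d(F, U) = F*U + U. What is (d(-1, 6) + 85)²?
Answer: 7225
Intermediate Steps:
d(F, U) = U + F*U
(d(-1, 6) + 85)² = (6*(1 - 1) + 85)² = (6*0 + 85)² = (0 + 85)² = 85² = 7225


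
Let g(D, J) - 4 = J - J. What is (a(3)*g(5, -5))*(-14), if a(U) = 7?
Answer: -392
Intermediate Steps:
g(D, J) = 4 (g(D, J) = 4 + (J - J) = 4 + 0 = 4)
(a(3)*g(5, -5))*(-14) = (7*4)*(-14) = 28*(-14) = -392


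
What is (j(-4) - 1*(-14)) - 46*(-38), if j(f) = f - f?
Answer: 1762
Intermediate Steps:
j(f) = 0
(j(-4) - 1*(-14)) - 46*(-38) = (0 - 1*(-14)) - 46*(-38) = (0 + 14) + 1748 = 14 + 1748 = 1762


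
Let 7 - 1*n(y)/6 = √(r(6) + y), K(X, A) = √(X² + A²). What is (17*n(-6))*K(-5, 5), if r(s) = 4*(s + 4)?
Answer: 510*√2*(7 - √34) ≈ 843.17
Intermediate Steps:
K(X, A) = √(A² + X²)
r(s) = 16 + 4*s (r(s) = 4*(4 + s) = 16 + 4*s)
n(y) = 42 - 6*√(40 + y) (n(y) = 42 - 6*√((16 + 4*6) + y) = 42 - 6*√((16 + 24) + y) = 42 - 6*√(40 + y))
(17*n(-6))*K(-5, 5) = (17*(42 - 6*√(40 - 6)))*√(5² + (-5)²) = (17*(42 - 6*√34))*√(25 + 25) = (714 - 102*√34)*√50 = (714 - 102*√34)*(5*√2) = 5*√2*(714 - 102*√34)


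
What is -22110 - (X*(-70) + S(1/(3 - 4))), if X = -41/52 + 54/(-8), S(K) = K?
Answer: -294277/13 ≈ -22637.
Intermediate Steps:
X = -98/13 (X = -41*1/52 + 54*(-1/8) = -41/52 - 27/4 = -98/13 ≈ -7.5385)
-22110 - (X*(-70) + S(1/(3 - 4))) = -22110 - (-98/13*(-70) + 1/(3 - 4)) = -22110 - (6860/13 + 1/(-1)) = -22110 - (6860/13 - 1) = -22110 - 1*6847/13 = -22110 - 6847/13 = -294277/13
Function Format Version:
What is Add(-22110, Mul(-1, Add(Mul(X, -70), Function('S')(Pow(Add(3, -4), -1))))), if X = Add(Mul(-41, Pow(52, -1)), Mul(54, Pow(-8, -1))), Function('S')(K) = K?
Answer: Rational(-294277, 13) ≈ -22637.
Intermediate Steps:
X = Rational(-98, 13) (X = Add(Mul(-41, Rational(1, 52)), Mul(54, Rational(-1, 8))) = Add(Rational(-41, 52), Rational(-27, 4)) = Rational(-98, 13) ≈ -7.5385)
Add(-22110, Mul(-1, Add(Mul(X, -70), Function('S')(Pow(Add(3, -4), -1))))) = Add(-22110, Mul(-1, Add(Mul(Rational(-98, 13), -70), Pow(Add(3, -4), -1)))) = Add(-22110, Mul(-1, Add(Rational(6860, 13), Pow(-1, -1)))) = Add(-22110, Mul(-1, Add(Rational(6860, 13), -1))) = Add(-22110, Mul(-1, Rational(6847, 13))) = Add(-22110, Rational(-6847, 13)) = Rational(-294277, 13)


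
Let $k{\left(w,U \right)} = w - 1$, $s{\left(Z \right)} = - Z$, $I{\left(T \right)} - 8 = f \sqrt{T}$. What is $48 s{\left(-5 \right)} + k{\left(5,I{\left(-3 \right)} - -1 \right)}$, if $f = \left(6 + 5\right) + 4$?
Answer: $244$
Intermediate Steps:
$f = 15$ ($f = 11 + 4 = 15$)
$I{\left(T \right)} = 8 + 15 \sqrt{T}$
$k{\left(w,U \right)} = -1 + w$
$48 s{\left(-5 \right)} + k{\left(5,I{\left(-3 \right)} - -1 \right)} = 48 \left(\left(-1\right) \left(-5\right)\right) + \left(-1 + 5\right) = 48 \cdot 5 + 4 = 240 + 4 = 244$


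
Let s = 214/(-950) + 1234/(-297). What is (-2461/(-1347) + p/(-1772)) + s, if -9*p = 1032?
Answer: -69826843678/28060805025 ≈ -2.4884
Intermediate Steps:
p = -344/3 (p = -⅑*1032 = -344/3 ≈ -114.67)
s = -617929/141075 (s = 214*(-1/950) + 1234*(-1/297) = -107/475 - 1234/297 = -617929/141075 ≈ -4.3801)
(-2461/(-1347) + p/(-1772)) + s = (-2461/(-1347) - 344/3/(-1772)) - 617929/141075 = (-2461*(-1/1347) - 344/3*(-1/1772)) - 617929/141075 = (2461/1347 + 86/1329) - 617929/141075 = 376279/198907 - 617929/141075 = -69826843678/28060805025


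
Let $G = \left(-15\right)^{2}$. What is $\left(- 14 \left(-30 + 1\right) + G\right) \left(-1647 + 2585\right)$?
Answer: $591878$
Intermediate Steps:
$G = 225$
$\left(- 14 \left(-30 + 1\right) + G\right) \left(-1647 + 2585\right) = \left(- 14 \left(-30 + 1\right) + 225\right) \left(-1647 + 2585\right) = \left(\left(-14\right) \left(-29\right) + 225\right) 938 = \left(406 + 225\right) 938 = 631 \cdot 938 = 591878$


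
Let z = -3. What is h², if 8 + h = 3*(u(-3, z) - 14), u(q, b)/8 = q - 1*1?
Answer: 21316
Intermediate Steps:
u(q, b) = -8 + 8*q (u(q, b) = 8*(q - 1*1) = 8*(q - 1) = 8*(-1 + q) = -8 + 8*q)
h = -146 (h = -8 + 3*((-8 + 8*(-3)) - 14) = -8 + 3*((-8 - 24) - 14) = -8 + 3*(-32 - 14) = -8 + 3*(-46) = -8 - 138 = -146)
h² = (-146)² = 21316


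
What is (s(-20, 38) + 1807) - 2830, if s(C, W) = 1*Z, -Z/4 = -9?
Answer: -987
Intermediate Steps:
Z = 36 (Z = -4*(-9) = 36)
s(C, W) = 36 (s(C, W) = 1*36 = 36)
(s(-20, 38) + 1807) - 2830 = (36 + 1807) - 2830 = 1843 - 2830 = -987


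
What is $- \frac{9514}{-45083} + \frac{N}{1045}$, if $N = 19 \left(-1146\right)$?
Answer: $- \frac{51141848}{2479565} \approx -20.625$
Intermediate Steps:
$N = -21774$
$- \frac{9514}{-45083} + \frac{N}{1045} = - \frac{9514}{-45083} - \frac{21774}{1045} = \left(-9514\right) \left(- \frac{1}{45083}\right) - \frac{1146}{55} = \frac{9514}{45083} - \frac{1146}{55} = - \frac{51141848}{2479565}$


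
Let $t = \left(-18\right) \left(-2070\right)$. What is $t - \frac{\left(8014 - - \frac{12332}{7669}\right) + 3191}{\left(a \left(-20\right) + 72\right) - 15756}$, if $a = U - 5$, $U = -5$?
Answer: $\frac{4424591562437}{118746796} \approx 37261.0$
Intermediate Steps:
$t = 37260$
$a = -10$ ($a = -5 - 5 = -10$)
$t - \frac{\left(8014 - - \frac{12332}{7669}\right) + 3191}{\left(a \left(-20\right) + 72\right) - 15756} = 37260 - \frac{\left(8014 - - \frac{12332}{7669}\right) + 3191}{\left(\left(-10\right) \left(-20\right) + 72\right) - 15756} = 37260 - \frac{\left(8014 - \left(-12332\right) \frac{1}{7669}\right) + 3191}{\left(200 + 72\right) - 15756} = 37260 - \frac{\left(8014 - - \frac{12332}{7669}\right) + 3191}{272 - 15756} = 37260 - \frac{\left(8014 + \frac{12332}{7669}\right) + 3191}{-15484} = 37260 - \left(\frac{61471698}{7669} + 3191\right) \left(- \frac{1}{15484}\right) = 37260 - \frac{85943477}{7669} \left(- \frac{1}{15484}\right) = 37260 - - \frac{85943477}{118746796} = 37260 + \frac{85943477}{118746796} = \frac{4424591562437}{118746796}$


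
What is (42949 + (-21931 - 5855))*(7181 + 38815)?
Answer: 697437348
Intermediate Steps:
(42949 + (-21931 - 5855))*(7181 + 38815) = (42949 - 27786)*45996 = 15163*45996 = 697437348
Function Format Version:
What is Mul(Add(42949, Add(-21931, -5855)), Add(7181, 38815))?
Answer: 697437348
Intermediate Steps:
Mul(Add(42949, Add(-21931, -5855)), Add(7181, 38815)) = Mul(Add(42949, -27786), 45996) = Mul(15163, 45996) = 697437348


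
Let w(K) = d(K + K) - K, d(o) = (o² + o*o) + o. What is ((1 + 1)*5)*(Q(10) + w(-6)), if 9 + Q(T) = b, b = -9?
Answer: 2640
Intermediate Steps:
Q(T) = -18 (Q(T) = -9 - 9 = -18)
d(o) = o + 2*o² (d(o) = (o² + o²) + o = 2*o² + o = o + 2*o²)
w(K) = -K + 2*K*(1 + 4*K) (w(K) = (K + K)*(1 + 2*(K + K)) - K = (2*K)*(1 + 2*(2*K)) - K = (2*K)*(1 + 4*K) - K = 2*K*(1 + 4*K) - K = -K + 2*K*(1 + 4*K))
((1 + 1)*5)*(Q(10) + w(-6)) = ((1 + 1)*5)*(-18 - 6*(1 + 8*(-6))) = (2*5)*(-18 - 6*(1 - 48)) = 10*(-18 - 6*(-47)) = 10*(-18 + 282) = 10*264 = 2640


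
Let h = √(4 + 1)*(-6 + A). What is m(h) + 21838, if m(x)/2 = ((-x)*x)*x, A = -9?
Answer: 21838 + 33750*√5 ≈ 97305.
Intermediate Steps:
h = -15*√5 (h = √(4 + 1)*(-6 - 9) = √5*(-15) = -15*√5 ≈ -33.541)
m(x) = -2*x³ (m(x) = 2*(((-x)*x)*x) = 2*((-x²)*x) = 2*(-x³) = -2*x³)
m(h) + 21838 = -2*(-16875*√5) + 21838 = -(-33750)*√5 + 21838 = 33750*√5 + 21838 = 21838 + 33750*√5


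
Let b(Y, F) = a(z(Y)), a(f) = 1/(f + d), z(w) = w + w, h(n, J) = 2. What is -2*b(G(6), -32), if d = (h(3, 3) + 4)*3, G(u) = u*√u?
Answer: 1/15 - 2*√6/45 ≈ -0.042200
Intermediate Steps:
G(u) = u^(3/2)
z(w) = 2*w
d = 18 (d = (2 + 4)*3 = 6*3 = 18)
a(f) = 1/(18 + f) (a(f) = 1/(f + 18) = 1/(18 + f))
b(Y, F) = 1/(18 + 2*Y)
-2*b(G(6), -32) = -1/(9 + 6^(3/2)) = -1/(9 + 6*√6)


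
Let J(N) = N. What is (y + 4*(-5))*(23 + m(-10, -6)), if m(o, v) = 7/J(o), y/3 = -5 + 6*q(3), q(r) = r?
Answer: 4237/10 ≈ 423.70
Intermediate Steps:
y = 39 (y = 3*(-5 + 6*3) = 3*(-5 + 18) = 3*13 = 39)
m(o, v) = 7/o
(y + 4*(-5))*(23 + m(-10, -6)) = (39 + 4*(-5))*(23 + 7/(-10)) = (39 - 20)*(23 + 7*(-⅒)) = 19*(23 - 7/10) = 19*(223/10) = 4237/10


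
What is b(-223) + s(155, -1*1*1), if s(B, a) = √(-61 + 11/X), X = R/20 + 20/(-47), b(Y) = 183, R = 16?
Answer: 183 + I*√506/4 ≈ 183.0 + 5.6236*I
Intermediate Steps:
X = 88/235 (X = 16/20 + 20/(-47) = 16*(1/20) + 20*(-1/47) = ⅘ - 20/47 = 88/235 ≈ 0.37447)
s(B, a) = I*√506/4 (s(B, a) = √(-61 + 11/(88/235)) = √(-61 + 11*(235/88)) = √(-61 + 235/8) = √(-253/8) = I*√506/4)
b(-223) + s(155, -1*1*1) = 183 + I*√506/4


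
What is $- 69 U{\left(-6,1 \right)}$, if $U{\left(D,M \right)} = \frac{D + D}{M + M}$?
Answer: $414$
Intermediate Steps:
$U{\left(D,M \right)} = \frac{D}{M}$ ($U{\left(D,M \right)} = \frac{2 D}{2 M} = 2 D \frac{1}{2 M} = \frac{D}{M}$)
$- 69 U{\left(-6,1 \right)} = - 69 \left(- \frac{6}{1}\right) = - 69 \left(\left(-6\right) 1\right) = \left(-69\right) \left(-6\right) = 414$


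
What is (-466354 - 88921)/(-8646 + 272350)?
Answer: -79325/37672 ≈ -2.1057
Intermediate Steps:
(-466354 - 88921)/(-8646 + 272350) = -555275/263704 = -555275*1/263704 = -79325/37672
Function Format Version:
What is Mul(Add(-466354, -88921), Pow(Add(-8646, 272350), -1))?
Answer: Rational(-79325, 37672) ≈ -2.1057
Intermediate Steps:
Mul(Add(-466354, -88921), Pow(Add(-8646, 272350), -1)) = Mul(-555275, Pow(263704, -1)) = Mul(-555275, Rational(1, 263704)) = Rational(-79325, 37672)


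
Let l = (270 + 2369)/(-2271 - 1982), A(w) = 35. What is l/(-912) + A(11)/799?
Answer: 137864321/3099110064 ≈ 0.044485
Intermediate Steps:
l = -2639/4253 (l = 2639/(-4253) = 2639*(-1/4253) = -2639/4253 ≈ -0.62050)
l/(-912) + A(11)/799 = -2639/4253/(-912) + 35/799 = -2639/4253*(-1/912) + 35*(1/799) = 2639/3878736 + 35/799 = 137864321/3099110064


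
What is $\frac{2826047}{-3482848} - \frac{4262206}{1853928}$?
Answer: $- \frac{2510487913163}{807118678368} \approx -3.1104$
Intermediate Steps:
$\frac{2826047}{-3482848} - \frac{4262206}{1853928} = 2826047 \left(- \frac{1}{3482848}\right) - \frac{2131103}{926964} = - \frac{2826047}{3482848} - \frac{2131103}{926964} = - \frac{2510487913163}{807118678368}$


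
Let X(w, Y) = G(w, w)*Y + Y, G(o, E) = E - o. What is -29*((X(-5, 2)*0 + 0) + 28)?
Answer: -812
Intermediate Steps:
X(w, Y) = Y (X(w, Y) = (w - w)*Y + Y = 0*Y + Y = 0 + Y = Y)
-29*((X(-5, 2)*0 + 0) + 28) = -29*((2*0 + 0) + 28) = -29*((0 + 0) + 28) = -29*(0 + 28) = -29*28 = -812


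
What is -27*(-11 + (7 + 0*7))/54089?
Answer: 108/54089 ≈ 0.0019967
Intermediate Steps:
-27*(-11 + (7 + 0*7))/54089 = -27*(-11 + (7 + 0))*(1/54089) = -27*(-11 + 7)*(1/54089) = -27*(-4)*(1/54089) = 108*(1/54089) = 108/54089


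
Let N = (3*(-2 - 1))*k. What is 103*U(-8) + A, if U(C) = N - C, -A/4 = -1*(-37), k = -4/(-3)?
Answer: -560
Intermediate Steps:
k = 4/3 (k = -4*(-⅓) = 4/3 ≈ 1.3333)
N = -12 (N = (3*(-2 - 1))*(4/3) = (3*(-3))*(4/3) = -9*4/3 = -12)
A = -148 (A = -(-4)*(-37) = -4*37 = -148)
U(C) = -12 - C
103*U(-8) + A = 103*(-12 - 1*(-8)) - 148 = 103*(-12 + 8) - 148 = 103*(-4) - 148 = -412 - 148 = -560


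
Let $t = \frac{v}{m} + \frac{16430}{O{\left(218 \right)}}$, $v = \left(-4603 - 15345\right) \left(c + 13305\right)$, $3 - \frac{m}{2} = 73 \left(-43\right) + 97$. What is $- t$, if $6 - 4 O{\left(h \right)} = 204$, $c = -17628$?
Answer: $- \frac{1389527966}{100485} \approx -13828.0$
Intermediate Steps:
$O{\left(h \right)} = - \frac{99}{2}$ ($O{\left(h \right)} = \frac{3}{2} - 51 = - \frac{99}{2}$)
$m = 6090$ ($m = 6 - 2 \left(73 \left(-43\right) + 97\right) = 6 - 2 \left(-3139 + 97\right) = 6 - -6084 = 6 + 6084 = 6090$)
$v = 86235204$ ($v = \left(-4603 - 15345\right) \left(-17628 + 13305\right) = \left(-19948\right) \left(-4323\right) = 86235204$)
$t = \frac{1389527966}{100485}$ ($t = \frac{86235204}{6090} + \frac{16430}{- \frac{99}{2}} = 86235204 \cdot \frac{1}{6090} + 16430 \left(- \frac{2}{99}\right) = \frac{14372534}{1015} - \frac{32860}{99} = \frac{1389527966}{100485} \approx 13828.0$)
$- t = \left(-1\right) \frac{1389527966}{100485} = - \frac{1389527966}{100485}$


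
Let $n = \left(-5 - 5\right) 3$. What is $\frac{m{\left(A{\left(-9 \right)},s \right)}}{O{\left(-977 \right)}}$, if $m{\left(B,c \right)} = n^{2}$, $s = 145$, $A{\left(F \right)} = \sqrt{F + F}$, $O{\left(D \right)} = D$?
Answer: $- \frac{900}{977} \approx -0.92119$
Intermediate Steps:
$A{\left(F \right)} = \sqrt{2} \sqrt{F}$ ($A{\left(F \right)} = \sqrt{2 F} = \sqrt{2} \sqrt{F}$)
$n = -30$ ($n = \left(-10\right) 3 = -30$)
$m{\left(B,c \right)} = 900$ ($m{\left(B,c \right)} = \left(-30\right)^{2} = 900$)
$\frac{m{\left(A{\left(-9 \right)},s \right)}}{O{\left(-977 \right)}} = \frac{900}{-977} = 900 \left(- \frac{1}{977}\right) = - \frac{900}{977}$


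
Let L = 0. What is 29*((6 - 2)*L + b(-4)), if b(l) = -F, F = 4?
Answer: -116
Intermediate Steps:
b(l) = -4 (b(l) = -1*4 = -4)
29*((6 - 2)*L + b(-4)) = 29*((6 - 2)*0 - 4) = 29*(4*0 - 4) = 29*(0 - 4) = 29*(-4) = -116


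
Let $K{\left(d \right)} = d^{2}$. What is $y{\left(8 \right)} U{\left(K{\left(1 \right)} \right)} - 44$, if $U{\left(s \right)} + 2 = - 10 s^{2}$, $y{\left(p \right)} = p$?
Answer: $-140$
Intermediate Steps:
$U{\left(s \right)} = -2 - 10 s^{2}$
$y{\left(8 \right)} U{\left(K{\left(1 \right)} \right)} - 44 = 8 \left(-2 - 10 \left(1^{2}\right)^{2}\right) - 44 = 8 \left(-2 - 10 \cdot 1^{2}\right) - 44 = 8 \left(-2 - 10\right) - 44 = 8 \left(-12\right) - 44 = -96 - 44 = -140$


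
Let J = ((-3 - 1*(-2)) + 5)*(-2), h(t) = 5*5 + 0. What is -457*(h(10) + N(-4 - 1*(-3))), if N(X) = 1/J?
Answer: -90943/8 ≈ -11368.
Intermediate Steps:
h(t) = 25 (h(t) = 25 + 0 = 25)
J = -8 (J = ((-3 + 2) + 5)*(-2) = (-1 + 5)*(-2) = 4*(-2) = -8)
N(X) = -⅛ (N(X) = 1/(-8) = -⅛)
-457*(h(10) + N(-4 - 1*(-3))) = -457*(25 - ⅛) = -457*199/8 = -90943/8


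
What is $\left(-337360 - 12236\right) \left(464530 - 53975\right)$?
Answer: $-143528385780$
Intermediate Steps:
$\left(-337360 - 12236\right) \left(464530 - 53975\right) = \left(-349596\right) 410555 = -143528385780$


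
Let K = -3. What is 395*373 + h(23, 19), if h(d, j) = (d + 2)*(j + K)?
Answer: 147735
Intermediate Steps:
h(d, j) = (-3 + j)*(2 + d) (h(d, j) = (d + 2)*(j - 3) = (2 + d)*(-3 + j) = (-3 + j)*(2 + d))
395*373 + h(23, 19) = 395*373 + (-6 - 3*23 + 2*19 + 23*19) = 147335 + (-6 - 69 + 38 + 437) = 147335 + 400 = 147735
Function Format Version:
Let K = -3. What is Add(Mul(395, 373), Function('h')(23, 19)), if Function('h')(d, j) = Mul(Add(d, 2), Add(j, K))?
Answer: 147735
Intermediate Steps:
Function('h')(d, j) = Mul(Add(-3, j), Add(2, d)) (Function('h')(d, j) = Mul(Add(d, 2), Add(j, -3)) = Mul(Add(2, d), Add(-3, j)) = Mul(Add(-3, j), Add(2, d)))
Add(Mul(395, 373), Function('h')(23, 19)) = Add(Mul(395, 373), Add(-6, Mul(-3, 23), Mul(2, 19), Mul(23, 19))) = Add(147335, Add(-6, -69, 38, 437)) = Add(147335, 400) = 147735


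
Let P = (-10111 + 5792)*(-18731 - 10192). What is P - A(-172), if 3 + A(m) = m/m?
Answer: 124918439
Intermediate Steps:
P = 124918437 (P = -4319*(-28923) = 124918437)
A(m) = -2 (A(m) = -3 + m/m = -3 + 1 = -2)
P - A(-172) = 124918437 - 1*(-2) = 124918437 + 2 = 124918439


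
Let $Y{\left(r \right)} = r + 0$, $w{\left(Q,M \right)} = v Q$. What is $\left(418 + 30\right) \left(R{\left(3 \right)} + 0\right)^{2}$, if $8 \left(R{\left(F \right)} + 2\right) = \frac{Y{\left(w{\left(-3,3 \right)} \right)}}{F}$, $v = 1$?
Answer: $2023$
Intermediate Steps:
$w{\left(Q,M \right)} = Q$ ($w{\left(Q,M \right)} = 1 Q = Q$)
$Y{\left(r \right)} = r$
$R{\left(F \right)} = -2 - \frac{3}{8 F}$ ($R{\left(F \right)} = -2 + \frac{\left(-3\right) \frac{1}{F}}{8} = -2 - \frac{3}{8 F}$)
$\left(418 + 30\right) \left(R{\left(3 \right)} + 0\right)^{2} = \left(418 + 30\right) \left(\left(-2 - \frac{3}{8 \cdot 3}\right) + 0\right)^{2} = 448 \left(\left(-2 - \frac{1}{8}\right) + 0\right)^{2} = 448 \left(- \frac{17}{8} + 0\right)^{2} = 448 \left(- \frac{17}{8}\right)^{2} = 448 \cdot \frac{289}{64} = 2023$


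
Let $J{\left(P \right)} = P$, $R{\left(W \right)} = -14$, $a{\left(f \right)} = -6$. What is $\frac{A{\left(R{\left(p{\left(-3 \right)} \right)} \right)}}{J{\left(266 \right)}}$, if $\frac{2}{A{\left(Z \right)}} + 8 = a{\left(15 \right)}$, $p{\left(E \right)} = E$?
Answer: $- \frac{1}{1862} \approx -0.00053706$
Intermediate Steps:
$A{\left(Z \right)} = - \frac{1}{7}$ ($A{\left(Z \right)} = \frac{2}{-8 - 6} = \frac{2}{-14} = 2 \left(- \frac{1}{14}\right) = - \frac{1}{7}$)
$\frac{A{\left(R{\left(p{\left(-3 \right)} \right)} \right)}}{J{\left(266 \right)}} = - \frac{1}{7 \cdot 266} = \left(- \frac{1}{7}\right) \frac{1}{266} = - \frac{1}{1862}$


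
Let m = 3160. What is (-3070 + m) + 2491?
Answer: 2581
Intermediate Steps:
(-3070 + m) + 2491 = (-3070 + 3160) + 2491 = 90 + 2491 = 2581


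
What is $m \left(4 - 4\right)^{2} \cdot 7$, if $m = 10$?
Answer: $0$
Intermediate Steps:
$m \left(4 - 4\right)^{2} \cdot 7 = 10 \left(4 - 4\right)^{2} \cdot 7 = 10 \cdot 0^{2} \cdot 7 = 10 \cdot 0 \cdot 7 = 0 \cdot 7 = 0$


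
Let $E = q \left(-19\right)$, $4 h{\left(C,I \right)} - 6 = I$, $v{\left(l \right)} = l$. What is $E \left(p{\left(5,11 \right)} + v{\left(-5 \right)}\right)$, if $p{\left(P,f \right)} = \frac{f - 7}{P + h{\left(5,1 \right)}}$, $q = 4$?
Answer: $\frac{9044}{27} \approx 334.96$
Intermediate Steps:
$h{\left(C,I \right)} = \frac{3}{2} + \frac{I}{4}$
$E = -76$ ($E = 4 \left(-19\right) = -76$)
$p{\left(P,f \right)} = \frac{-7 + f}{\frac{7}{4} + P}$ ($p{\left(P,f \right)} = \frac{f - 7}{P + \left(\frac{3}{2} + \frac{1}{4} \cdot 1\right)} = \frac{-7 + f}{P + \left(\frac{3}{2} + \frac{1}{4}\right)} = \frac{-7 + f}{P + \frac{7}{4}} = \frac{-7 + f}{\frac{7}{4} + P}$)
$E \left(p{\left(5,11 \right)} + v{\left(-5 \right)}\right) = - 76 \left(\frac{4 \left(-7 + 11\right)}{7 + 4 \cdot 5} - 5\right) = - 76 \left(4 \frac{1}{7 + 20} \cdot 4 - 5\right) = - 76 \left(4 \cdot \frac{1}{27} \cdot 4 - 5\right) = - 76 \left(\frac{16}{27} - 5\right) = \left(-76\right) \left(- \frac{119}{27}\right) = \frac{9044}{27}$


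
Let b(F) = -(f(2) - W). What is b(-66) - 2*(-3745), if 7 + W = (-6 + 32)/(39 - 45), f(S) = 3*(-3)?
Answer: 22463/3 ≈ 7487.7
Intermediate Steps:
f(S) = -9
W = -34/3 (W = -7 + (-6 + 32)/(39 - 45) = -7 + 26/(-6) = -7 + 26*(-⅙) = -7 - 13/3 = -34/3 ≈ -11.333)
b(F) = -7/3 (b(F) = -(-9 - 1*(-34/3)) = -(-9 + 34/3) = -1*7/3 = -7/3)
b(-66) - 2*(-3745) = -7/3 - 2*(-3745) = -7/3 - 1*(-7490) = -7/3 + 7490 = 22463/3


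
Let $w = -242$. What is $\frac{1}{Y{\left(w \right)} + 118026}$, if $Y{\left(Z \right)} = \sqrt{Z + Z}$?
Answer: $\frac{59013}{6965068580} - \frac{11 i}{6965068580} \approx 8.4727 \cdot 10^{-6} - 1.5793 \cdot 10^{-9} i$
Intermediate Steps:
$Y{\left(Z \right)} = \sqrt{2} \sqrt{Z}$ ($Y{\left(Z \right)} = \sqrt{2 Z} = \sqrt{2} \sqrt{Z}$)
$\frac{1}{Y{\left(w \right)} + 118026} = \frac{1}{\sqrt{2} \sqrt{-242} + 118026} = \frac{1}{\sqrt{2} \cdot 11 i \sqrt{2} + 118026} = \frac{1}{22 i + 118026} = \frac{1}{118026 + 22 i} = \frac{118026 - 22 i}{13930137160}$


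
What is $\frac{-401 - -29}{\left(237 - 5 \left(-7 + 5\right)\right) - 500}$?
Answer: $\frac{372}{253} \approx 1.4704$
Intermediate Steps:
$\frac{-401 - -29}{\left(237 - 5 \left(-7 + 5\right)\right) - 500} = \frac{-401 + 29}{\left(237 - 5 \left(-2\right)\right) - 500} = - \frac{372}{\left(237 - -10\right) - 500} = - \frac{372}{\left(237 + 10\right) - 500} = - \frac{372}{247 - 500} = - \frac{372}{-253} = \left(-372\right) \left(- \frac{1}{253}\right) = \frac{372}{253}$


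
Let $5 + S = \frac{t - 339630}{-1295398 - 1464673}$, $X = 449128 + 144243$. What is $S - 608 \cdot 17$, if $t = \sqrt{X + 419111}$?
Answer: $- \frac{28541554581}{2760071} - \frac{3 \sqrt{112498}}{2760071} \approx -10341.0$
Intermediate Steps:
$X = 593371$
$t = 3 \sqrt{112498}$ ($t = \sqrt{593371 + 419111} = \sqrt{1012482} = 3 \sqrt{112498} \approx 1006.2$)
$S = - \frac{13460725}{2760071} - \frac{3 \sqrt{112498}}{2760071}$ ($S = -5 + \frac{3 \sqrt{112498} - 339630}{-1295398 - 1464673} = -5 + \frac{-339630 + 3 \sqrt{112498}}{-2760071} = -5 + \left(-339630 + 3 \sqrt{112498}\right) \left(- \frac{1}{2760071}\right) = -5 + \left(\frac{339630}{2760071} - \frac{3 \sqrt{112498}}{2760071}\right) = - \frac{13460725}{2760071} - \frac{3 \sqrt{112498}}{2760071} \approx -4.8773$)
$S - 608 \cdot 17 = \left(- \frac{13460725}{2760071} - \frac{3 \sqrt{112498}}{2760071}\right) - 608 \cdot 17 = \left(- \frac{13460725}{2760071} - \frac{3 \sqrt{112498}}{2760071}\right) - 10336 = - \frac{28541554581}{2760071} - \frac{3 \sqrt{112498}}{2760071}$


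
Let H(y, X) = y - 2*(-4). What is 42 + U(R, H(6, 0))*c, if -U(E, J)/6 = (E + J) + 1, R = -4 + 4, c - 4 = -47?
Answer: 3912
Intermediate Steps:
c = -43 (c = 4 - 47 = -43)
H(y, X) = 8 + y (H(y, X) = y + 8 = 8 + y)
R = 0
U(E, J) = -6 - 6*E - 6*J (U(E, J) = -6*((E + J) + 1) = -6*(1 + E + J) = -6 - 6*E - 6*J)
42 + U(R, H(6, 0))*c = 42 + (-6 - 6*0 - 6*(8 + 6))*(-43) = 42 + (-6 + 0 - 6*14)*(-43) = 42 + (-6 + 0 - 84)*(-43) = 42 - 90*(-43) = 42 + 3870 = 3912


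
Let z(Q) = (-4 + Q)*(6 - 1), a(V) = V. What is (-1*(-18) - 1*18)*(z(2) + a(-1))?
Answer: 0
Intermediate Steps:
z(Q) = -20 + 5*Q (z(Q) = (-4 + Q)*5 = -20 + 5*Q)
(-1*(-18) - 1*18)*(z(2) + a(-1)) = (-1*(-18) - 1*18)*((-20 + 5*2) - 1) = (18 - 18)*((-20 + 10) - 1) = 0*(-10 - 1) = 0*(-11) = 0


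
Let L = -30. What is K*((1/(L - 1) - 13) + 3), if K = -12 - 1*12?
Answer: 7464/31 ≈ 240.77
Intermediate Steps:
K = -24 (K = -12 - 12 = -24)
K*((1/(L - 1) - 13) + 3) = -24*((1/(-30 - 1) - 13) + 3) = -24*((1/(-31) - 13) + 3) = -24*((-1/31 - 13) + 3) = -24*(-404/31 + 3) = -24*(-311/31) = 7464/31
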